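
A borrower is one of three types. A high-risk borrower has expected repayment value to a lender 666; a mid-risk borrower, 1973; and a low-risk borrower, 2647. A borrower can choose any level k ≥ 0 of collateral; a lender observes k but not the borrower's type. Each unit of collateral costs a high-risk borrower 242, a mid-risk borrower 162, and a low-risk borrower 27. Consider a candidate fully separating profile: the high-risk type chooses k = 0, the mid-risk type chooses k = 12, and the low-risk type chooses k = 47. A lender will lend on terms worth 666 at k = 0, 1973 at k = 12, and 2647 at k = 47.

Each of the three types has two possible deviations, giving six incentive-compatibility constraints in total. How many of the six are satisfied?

4

Mid-risk (own payoff 1973 − 162×12 = 29): to k=0 gives 666 → profitable ✗; to k=47 gives 2647 − 162×47 = -4967 → no gain ✓.
Low-risk (own payoff 2647 − 27×47 = 1378): to k=0 gives 666 → no gain ✓; to k=12 gives 1973 − 27×12 = 1649 → profitable ✗.
High-risk (own payoff 666): to k=12 gives 1973 − 242×12 = -931 → no gain ✓; to k=47 gives 2647 − 242×47 = -8727 → no gain ✓.
4 of the 6 constraints hold; not an equilibrium.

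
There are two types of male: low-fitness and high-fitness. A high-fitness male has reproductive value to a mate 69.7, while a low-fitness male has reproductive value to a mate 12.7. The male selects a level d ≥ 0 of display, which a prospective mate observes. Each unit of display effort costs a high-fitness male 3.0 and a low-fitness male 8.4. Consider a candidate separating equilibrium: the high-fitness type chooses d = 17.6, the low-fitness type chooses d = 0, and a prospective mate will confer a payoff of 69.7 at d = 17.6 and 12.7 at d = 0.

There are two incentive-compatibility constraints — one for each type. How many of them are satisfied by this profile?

Low-fitness type: stay at 0 → 12.7; mimic → 69.7 − 8.4 × 17.6 = -78.14. IC holds (12.7 ≥ -78.14).
High-fitness type: signal → 69.7 − 3.0 × 17.6 = 16.9; deviate to 0 → 12.7. IC holds (16.9 ≥ 12.7).
2 of 2 constraints hold, so this is a separating equilibrium.

2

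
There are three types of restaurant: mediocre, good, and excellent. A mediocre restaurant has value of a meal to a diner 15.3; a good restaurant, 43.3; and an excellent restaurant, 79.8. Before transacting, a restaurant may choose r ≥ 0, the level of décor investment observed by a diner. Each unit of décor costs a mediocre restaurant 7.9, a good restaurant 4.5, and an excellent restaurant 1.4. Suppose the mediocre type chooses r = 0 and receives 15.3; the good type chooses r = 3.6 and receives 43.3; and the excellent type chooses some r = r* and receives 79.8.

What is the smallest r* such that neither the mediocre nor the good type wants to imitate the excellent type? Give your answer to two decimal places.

Mediocre type (on-path payoff 15.3) won't mimic when 15.3 ≥ 79.8 − 7.9·r*, i.e. r* ≥ 8.16.
Good type (on-path payoff 43.3 − 4.5×3.6 = 27.1) won't mimic when 27.1 ≥ 79.8 − 4.5·r*, i.e. r* ≥ 11.71.
Both must hold, so r* = max(8.16, 11.71) = 11.71. The good type's constraint binds.

11.71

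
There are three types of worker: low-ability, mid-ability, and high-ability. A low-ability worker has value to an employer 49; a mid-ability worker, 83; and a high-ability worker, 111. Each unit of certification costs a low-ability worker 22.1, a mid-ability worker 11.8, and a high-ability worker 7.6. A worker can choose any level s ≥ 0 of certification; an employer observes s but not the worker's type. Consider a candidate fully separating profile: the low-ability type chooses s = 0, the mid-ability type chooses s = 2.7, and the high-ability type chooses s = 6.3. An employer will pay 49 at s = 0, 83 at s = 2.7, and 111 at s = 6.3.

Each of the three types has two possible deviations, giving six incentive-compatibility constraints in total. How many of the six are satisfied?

6

High-ability (own payoff 111 − 7.6×6.3 = 63.12): to s=0 gives 49 → no gain ✓; to s=2.7 gives 83 − 7.6×2.7 = 62.48 → no gain ✓.
Mid-ability (own payoff 83 − 11.8×2.7 = 51.14): to s=0 gives 49 → no gain ✓; to s=6.3 gives 111 − 11.8×6.3 = 36.66 → no gain ✓.
Low-ability (own payoff 49): to s=2.7 gives 83 − 22.1×2.7 = 23.33 → no gain ✓; to s=6.3 gives 111 − 22.1×6.3 = -28.23 → no gain ✓.
6 of the 6 constraints hold; this profile is a separating equilibrium.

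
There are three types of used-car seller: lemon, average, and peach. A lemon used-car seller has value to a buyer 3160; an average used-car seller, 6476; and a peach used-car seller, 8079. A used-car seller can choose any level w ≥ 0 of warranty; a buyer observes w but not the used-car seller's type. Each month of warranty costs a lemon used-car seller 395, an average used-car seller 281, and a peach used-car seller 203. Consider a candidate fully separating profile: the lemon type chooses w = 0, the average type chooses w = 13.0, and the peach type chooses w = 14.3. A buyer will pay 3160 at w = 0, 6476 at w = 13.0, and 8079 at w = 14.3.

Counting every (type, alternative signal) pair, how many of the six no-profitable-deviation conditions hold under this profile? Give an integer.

4

Average (own payoff 6476 − 281×13.0 = 2823): to w=0 gives 3160 → profitable ✗; to w=14.3 gives 8079 − 281×14.3 = 4060.7 → profitable ✗.
Peach (own payoff 8079 − 203×14.3 = 5176.1): to w=0 gives 3160 → no gain ✓; to w=13.0 gives 6476 − 203×13.0 = 3837 → no gain ✓.
Lemon (own payoff 3160): to w=13.0 gives 6476 − 395×13.0 = 1341 → no gain ✓; to w=14.3 gives 8079 − 395×14.3 = 2430.5 → no gain ✓.
4 of the 6 constraints hold; not an equilibrium.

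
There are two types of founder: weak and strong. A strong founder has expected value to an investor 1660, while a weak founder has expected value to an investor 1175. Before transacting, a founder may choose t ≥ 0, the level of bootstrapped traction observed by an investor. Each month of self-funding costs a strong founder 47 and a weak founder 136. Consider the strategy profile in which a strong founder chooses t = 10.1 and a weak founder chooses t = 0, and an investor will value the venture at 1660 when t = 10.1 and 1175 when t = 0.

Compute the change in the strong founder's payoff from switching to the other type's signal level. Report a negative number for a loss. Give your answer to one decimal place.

-10.3

Playing t = 10.1 the strong founder receives 1660 − 47 × 10.1 = 1185.3.
Deviating to t = 0 yields 1175 instead.
Gain from deviating: 1175 − 1185.3 = -10.3.
The gain is negative, so the strong type's incentive-compatibility constraint is satisfied.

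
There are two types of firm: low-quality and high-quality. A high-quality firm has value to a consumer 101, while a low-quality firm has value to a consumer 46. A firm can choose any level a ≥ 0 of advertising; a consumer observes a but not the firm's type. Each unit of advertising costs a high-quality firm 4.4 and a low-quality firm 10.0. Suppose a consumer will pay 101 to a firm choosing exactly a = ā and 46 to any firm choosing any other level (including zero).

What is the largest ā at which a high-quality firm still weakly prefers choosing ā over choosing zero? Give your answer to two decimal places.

Choosing ā yields the high-quality type 101 − 4.4·ā; choosing zero yields 46.
The high-quality type is indifferent at 101 − 4.4·ā = 46, i.e. ā = (101 − 46) / 4.4 = 12.50.
For any ā above 12.50 the high-quality type would rather pool at zero, so separation collapses.

12.50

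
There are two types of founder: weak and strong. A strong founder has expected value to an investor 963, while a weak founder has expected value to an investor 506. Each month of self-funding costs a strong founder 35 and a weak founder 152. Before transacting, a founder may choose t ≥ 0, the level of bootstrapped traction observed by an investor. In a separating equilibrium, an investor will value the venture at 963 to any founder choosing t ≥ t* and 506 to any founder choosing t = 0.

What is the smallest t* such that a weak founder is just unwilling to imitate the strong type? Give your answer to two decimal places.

A weak founder choosing t = 0 receives 506.
Imitating at t* instead would pay 963 at cost 152·t*, netting 963 − 152·t*.
Indifference: 506 = 963 − 152·t*, so t* = (963 − 506) / 152 ≈ 3.01.
At t* the weak type's incentive constraint just binds; the strong type strictly prefers t* since its per-unit cost is lower.

3.01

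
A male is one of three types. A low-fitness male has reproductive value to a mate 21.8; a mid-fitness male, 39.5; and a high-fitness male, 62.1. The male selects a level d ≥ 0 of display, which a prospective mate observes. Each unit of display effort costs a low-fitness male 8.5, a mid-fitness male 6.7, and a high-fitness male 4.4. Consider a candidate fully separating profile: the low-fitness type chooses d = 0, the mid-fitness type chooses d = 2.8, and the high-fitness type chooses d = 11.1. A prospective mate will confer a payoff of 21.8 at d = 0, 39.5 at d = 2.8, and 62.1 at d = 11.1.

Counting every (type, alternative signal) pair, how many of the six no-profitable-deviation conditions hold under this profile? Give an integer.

3

Mid-fitness (own payoff 39.5 − 6.7×2.8 = 20.74): to d=0 gives 21.8 → profitable ✗; to d=11.1 gives 62.1 − 6.7×11.1 = -12.27 → no gain ✓.
High-fitness (own payoff 62.1 − 4.4×11.1 = 13.26): to d=0 gives 21.8 → profitable ✗; to d=2.8 gives 39.5 − 4.4×2.8 = 27.18 → profitable ✗.
Low-fitness (own payoff 21.8): to d=2.8 gives 39.5 − 8.5×2.8 = 15.7 → no gain ✓; to d=11.1 gives 62.1 − 8.5×11.1 = -32.25 → no gain ✓.
3 of the 6 constraints hold; not an equilibrium.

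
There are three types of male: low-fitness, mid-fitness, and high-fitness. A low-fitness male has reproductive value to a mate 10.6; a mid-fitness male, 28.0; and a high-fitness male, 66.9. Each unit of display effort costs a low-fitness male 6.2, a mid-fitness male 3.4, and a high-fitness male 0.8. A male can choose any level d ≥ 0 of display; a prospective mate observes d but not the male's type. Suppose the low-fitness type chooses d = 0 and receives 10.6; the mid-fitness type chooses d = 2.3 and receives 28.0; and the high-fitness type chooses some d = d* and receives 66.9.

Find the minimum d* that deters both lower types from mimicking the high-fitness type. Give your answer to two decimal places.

Mid-fitness type (on-path payoff 28.0 − 3.4×2.3 = 20.18) won't mimic when 20.18 ≥ 66.9 − 3.4·d*, i.e. d* ≥ 13.74.
Low-fitness type (on-path payoff 10.6) won't mimic when 10.6 ≥ 66.9 − 6.2·d*, i.e. d* ≥ 9.08.
Both must hold, so d* = max(9.08, 13.74) = 13.74. The mid-fitness type's constraint binds.

13.74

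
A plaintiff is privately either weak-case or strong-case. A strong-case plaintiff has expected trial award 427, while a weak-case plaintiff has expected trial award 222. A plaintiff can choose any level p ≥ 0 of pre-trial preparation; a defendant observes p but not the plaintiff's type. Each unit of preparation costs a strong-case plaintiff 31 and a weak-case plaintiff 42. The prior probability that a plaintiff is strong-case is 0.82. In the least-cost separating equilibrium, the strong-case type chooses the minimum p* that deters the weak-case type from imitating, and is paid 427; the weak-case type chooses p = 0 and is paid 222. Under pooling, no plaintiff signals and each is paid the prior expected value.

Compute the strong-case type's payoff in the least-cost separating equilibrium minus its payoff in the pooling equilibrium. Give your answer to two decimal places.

-114.41

Least-cost separating signal: p* solves 222 = 427 − 42·p*, so p* = (427 − 222)/42 ≈ 4.8810.
Strong-case type's separating payoff: 427 − 31 × p* = 427 − 31 × (427 − 222)/42 = 427 − 6355/42 ≈ 275.6905.
Pooling payoff: 0.82 × 427 + 0.18 × 222 = 390.1.
Difference: 275.6905 − 390.1 = -114.4095, i.e. -114.41 to two decimal places.
The strong-case type would prefer the pooling outcome.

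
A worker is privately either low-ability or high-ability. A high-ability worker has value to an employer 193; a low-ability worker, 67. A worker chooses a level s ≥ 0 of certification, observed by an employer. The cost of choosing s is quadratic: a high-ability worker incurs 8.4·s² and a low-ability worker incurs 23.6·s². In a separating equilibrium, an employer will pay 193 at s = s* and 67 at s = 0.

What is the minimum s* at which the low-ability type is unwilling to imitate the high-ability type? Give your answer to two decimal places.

The low-ability type at s = 0 receives 67; imitating at s* yields 193 − 23.6·s*².
Indifference: 67 = 193 − 23.6·s*², so s*² = (193 − 67) / 23.6 ≈ 5.3390.
s* = √5.3390 ≈ 2.31.

2.31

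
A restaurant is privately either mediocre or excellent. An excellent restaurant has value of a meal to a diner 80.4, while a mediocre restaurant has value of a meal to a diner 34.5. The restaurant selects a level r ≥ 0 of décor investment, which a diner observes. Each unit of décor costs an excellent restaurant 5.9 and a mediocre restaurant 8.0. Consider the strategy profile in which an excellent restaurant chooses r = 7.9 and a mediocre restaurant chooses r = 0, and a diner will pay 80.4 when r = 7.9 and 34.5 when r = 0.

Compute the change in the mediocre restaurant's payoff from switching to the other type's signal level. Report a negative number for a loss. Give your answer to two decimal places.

Playing r = 0 the mediocre restaurant receives 34.5.
Deviating to r = 7.9 brings payment 80.4 at cost 8.0 × 7.9 = 63.2, netting 17.2.
Gain from deviating: 17.2 − 34.5 = -17.30.
The gain is negative, so the mediocre type's incentive-compatibility constraint is satisfied.

-17.30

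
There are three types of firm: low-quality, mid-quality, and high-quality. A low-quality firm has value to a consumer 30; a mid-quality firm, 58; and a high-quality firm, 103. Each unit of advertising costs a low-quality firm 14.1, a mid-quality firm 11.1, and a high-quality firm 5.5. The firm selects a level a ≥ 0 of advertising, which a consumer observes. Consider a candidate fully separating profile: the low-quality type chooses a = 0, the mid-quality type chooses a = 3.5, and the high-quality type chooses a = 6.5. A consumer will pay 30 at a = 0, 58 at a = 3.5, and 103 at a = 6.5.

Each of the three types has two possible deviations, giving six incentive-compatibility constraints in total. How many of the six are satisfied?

Mid-quality (own payoff 58 − 11.1×3.5 = 19.15): to a=0 gives 30 → profitable ✗; to a=6.5 gives 103 − 11.1×6.5 = 30.85 → profitable ✗.
Low-quality (own payoff 30): to a=3.5 gives 58 − 14.1×3.5 = 8.65 → no gain ✓; to a=6.5 gives 103 − 14.1×6.5 = 11.35 → no gain ✓.
High-quality (own payoff 103 − 5.5×6.5 = 67.25): to a=0 gives 30 → no gain ✓; to a=3.5 gives 58 − 5.5×3.5 = 38.75 → no gain ✓.
4 of the 6 constraints hold; not an equilibrium.

4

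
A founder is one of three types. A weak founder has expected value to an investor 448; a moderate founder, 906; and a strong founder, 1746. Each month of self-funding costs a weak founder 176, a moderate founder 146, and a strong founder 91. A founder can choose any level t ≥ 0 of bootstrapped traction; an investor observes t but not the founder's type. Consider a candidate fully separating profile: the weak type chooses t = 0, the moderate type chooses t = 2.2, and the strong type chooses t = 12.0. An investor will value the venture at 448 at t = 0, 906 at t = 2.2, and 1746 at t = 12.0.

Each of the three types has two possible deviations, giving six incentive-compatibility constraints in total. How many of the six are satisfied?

Strong (own payoff 1746 − 91×12.0 = 654): to t=0 gives 448 → no gain ✓; to t=2.2 gives 906 − 91×2.2 = 705.8 → profitable ✗.
Moderate (own payoff 906 − 146×2.2 = 584.8): to t=0 gives 448 → no gain ✓; to t=12.0 gives 1746 − 146×12.0 = -6 → no gain ✓.
Weak (own payoff 448): to t=2.2 gives 906 − 176×2.2 = 518.8 → profitable ✗; to t=12.0 gives 1746 − 176×12.0 = -366 → no gain ✓.
4 of the 6 constraints hold; not an equilibrium.

4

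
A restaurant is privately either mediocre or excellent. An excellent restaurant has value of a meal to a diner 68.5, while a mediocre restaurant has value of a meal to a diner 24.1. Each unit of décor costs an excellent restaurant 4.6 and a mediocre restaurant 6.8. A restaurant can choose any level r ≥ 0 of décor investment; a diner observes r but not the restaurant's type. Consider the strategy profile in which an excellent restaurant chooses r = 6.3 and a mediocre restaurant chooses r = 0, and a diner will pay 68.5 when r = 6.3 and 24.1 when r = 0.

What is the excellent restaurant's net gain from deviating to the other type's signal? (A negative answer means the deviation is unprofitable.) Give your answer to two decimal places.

-15.42

Playing r = 6.3 the excellent restaurant receives 68.5 − 4.6 × 6.3 = 39.52.
Deviating to r = 0 yields 24.1 instead.
Gain from deviating: 24.1 − 39.52 = -15.42.
The gain is negative, so the excellent type's incentive-compatibility constraint is satisfied.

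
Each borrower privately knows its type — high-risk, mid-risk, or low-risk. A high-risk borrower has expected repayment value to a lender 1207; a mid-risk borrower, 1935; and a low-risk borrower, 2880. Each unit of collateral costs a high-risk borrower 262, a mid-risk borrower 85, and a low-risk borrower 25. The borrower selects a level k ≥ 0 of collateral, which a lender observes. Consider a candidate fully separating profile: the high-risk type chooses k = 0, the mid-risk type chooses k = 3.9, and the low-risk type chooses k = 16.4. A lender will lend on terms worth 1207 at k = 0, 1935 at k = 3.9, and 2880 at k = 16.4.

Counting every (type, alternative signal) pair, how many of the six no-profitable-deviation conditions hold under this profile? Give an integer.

Low-risk (own payoff 2880 − 25×16.4 = 2470): to k=0 gives 1207 → no gain ✓; to k=3.9 gives 1935 − 25×3.9 = 1837.5 → no gain ✓.
High-risk (own payoff 1207): to k=3.9 gives 1935 − 262×3.9 = 913.2 → no gain ✓; to k=16.4 gives 2880 − 262×16.4 = -1416.8 → no gain ✓.
Mid-risk (own payoff 1935 − 85×3.9 = 1603.5): to k=0 gives 1207 → no gain ✓; to k=16.4 gives 2880 − 85×16.4 = 1486 → no gain ✓.
6 of the 6 constraints hold; this profile is a separating equilibrium.

6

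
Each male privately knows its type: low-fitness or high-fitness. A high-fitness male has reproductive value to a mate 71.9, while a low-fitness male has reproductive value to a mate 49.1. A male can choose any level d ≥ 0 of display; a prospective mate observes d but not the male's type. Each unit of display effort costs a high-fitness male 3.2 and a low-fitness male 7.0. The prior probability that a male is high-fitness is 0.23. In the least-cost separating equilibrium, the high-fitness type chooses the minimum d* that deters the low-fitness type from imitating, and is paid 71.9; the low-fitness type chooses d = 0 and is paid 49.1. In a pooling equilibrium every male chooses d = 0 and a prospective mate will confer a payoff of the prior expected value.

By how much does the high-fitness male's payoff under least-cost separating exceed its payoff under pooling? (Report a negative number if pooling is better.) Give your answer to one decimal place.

Least-cost separating signal: d* solves 49.1 = 71.9 − 7.0·d*, so d* = (71.9 − 49.1)/7.0 ≈ 3.2571.
High-fitness type's separating payoff: 71.9 − 3.2 × d* = 71.9 − 3.2 × (71.9 − 49.1)/7.0 = 71.9 − 72.96/7.0 ≈ 61.477.
Pooling payoff: 0.23 × 71.9 + 0.77 × 49.1 = 54.344.
Difference: 61.477 − 54.344 = 7.133, i.e. 7.1 to one decimal place.
The high-fitness type prefers to separate.

7.1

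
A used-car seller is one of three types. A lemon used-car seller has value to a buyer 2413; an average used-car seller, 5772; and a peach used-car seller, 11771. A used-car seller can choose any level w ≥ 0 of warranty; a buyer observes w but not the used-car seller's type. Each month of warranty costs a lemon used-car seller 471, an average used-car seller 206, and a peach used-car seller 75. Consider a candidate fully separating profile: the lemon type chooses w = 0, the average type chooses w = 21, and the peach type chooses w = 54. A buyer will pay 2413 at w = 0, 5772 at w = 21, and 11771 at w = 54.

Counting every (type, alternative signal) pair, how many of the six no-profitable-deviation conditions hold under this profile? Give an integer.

5

Average (own payoff 5772 − 206×21 = 1446): to w=0 gives 2413 → profitable ✗; to w=54 gives 11771 − 206×54 = 647 → no gain ✓.
Lemon (own payoff 2413): to w=21 gives 5772 − 471×21 = -4119 → no gain ✓; to w=54 gives 11771 − 471×54 = -13663 → no gain ✓.
Peach (own payoff 11771 − 75×54 = 7721): to w=0 gives 2413 → no gain ✓; to w=21 gives 5772 − 75×21 = 4197 → no gain ✓.
5 of the 6 constraints hold; not an equilibrium.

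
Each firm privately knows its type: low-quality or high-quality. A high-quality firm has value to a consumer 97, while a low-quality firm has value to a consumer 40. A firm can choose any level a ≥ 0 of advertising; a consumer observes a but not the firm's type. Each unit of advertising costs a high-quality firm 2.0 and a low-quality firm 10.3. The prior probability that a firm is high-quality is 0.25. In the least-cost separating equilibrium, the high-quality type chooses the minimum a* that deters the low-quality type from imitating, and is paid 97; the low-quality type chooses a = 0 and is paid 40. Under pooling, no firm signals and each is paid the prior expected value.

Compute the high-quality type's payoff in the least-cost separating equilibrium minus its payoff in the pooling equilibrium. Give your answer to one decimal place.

31.7

Least-cost separating signal: a* solves 40 = 97 − 10.3·a*, so a* = (97 − 40)/10.3 ≈ 5.5340.
High-quality type's separating payoff: 97 − 2.0 × a* = 97 − 2.0 × (97 − 40)/10.3 = 97 − 114/10.3 ≈ 85.932.
Pooling payoff: 0.25 × 97 + 0.75 × 40 = 54.25.
Difference: 85.932 − 54.25 = 31.682, i.e. 31.7 to one decimal place.
The high-quality type prefers to separate.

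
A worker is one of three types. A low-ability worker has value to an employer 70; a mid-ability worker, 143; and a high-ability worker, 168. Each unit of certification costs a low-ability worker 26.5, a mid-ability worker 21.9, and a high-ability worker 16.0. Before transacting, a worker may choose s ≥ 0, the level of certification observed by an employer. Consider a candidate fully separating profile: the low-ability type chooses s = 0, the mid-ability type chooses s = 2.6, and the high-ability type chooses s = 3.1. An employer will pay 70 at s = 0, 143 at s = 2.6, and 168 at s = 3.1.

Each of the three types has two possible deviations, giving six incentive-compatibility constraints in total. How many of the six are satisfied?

Low-ability (own payoff 70): to s=2.6 gives 143 − 26.5×2.6 = 74.1 → profitable ✗; to s=3.1 gives 168 − 26.5×3.1 = 85.85 → profitable ✗.
High-ability (own payoff 168 − 16.0×3.1 = 118.4): to s=0 gives 70 → no gain ✓; to s=2.6 gives 143 − 16.0×2.6 = 101.4 → no gain ✓.
Mid-ability (own payoff 143 − 21.9×2.6 = 86.06): to s=0 gives 70 → no gain ✓; to s=3.1 gives 168 − 21.9×3.1 = 100.11 → profitable ✗.
3 of the 6 constraints hold; not an equilibrium.

3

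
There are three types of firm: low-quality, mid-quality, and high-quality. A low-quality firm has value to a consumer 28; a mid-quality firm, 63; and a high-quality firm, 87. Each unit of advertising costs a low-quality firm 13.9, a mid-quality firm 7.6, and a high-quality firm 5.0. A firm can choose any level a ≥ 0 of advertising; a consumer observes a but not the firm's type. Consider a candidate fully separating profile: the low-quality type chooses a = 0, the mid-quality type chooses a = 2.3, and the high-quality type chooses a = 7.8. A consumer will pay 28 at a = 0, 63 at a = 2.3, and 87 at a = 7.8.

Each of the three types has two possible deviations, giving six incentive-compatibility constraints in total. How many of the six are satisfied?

High-quality (own payoff 87 − 5.0×7.8 = 48): to a=0 gives 28 → no gain ✓; to a=2.3 gives 63 − 5.0×2.3 = 51.5 → profitable ✗.
Low-quality (own payoff 28): to a=2.3 gives 63 − 13.9×2.3 = 31.03 → profitable ✗; to a=7.8 gives 87 − 13.9×7.8 = -21.42 → no gain ✓.
Mid-quality (own payoff 63 − 7.6×2.3 = 45.52): to a=0 gives 28 → no gain ✓; to a=7.8 gives 87 − 7.6×7.8 = 27.72 → no gain ✓.
4 of the 6 constraints hold; not an equilibrium.

4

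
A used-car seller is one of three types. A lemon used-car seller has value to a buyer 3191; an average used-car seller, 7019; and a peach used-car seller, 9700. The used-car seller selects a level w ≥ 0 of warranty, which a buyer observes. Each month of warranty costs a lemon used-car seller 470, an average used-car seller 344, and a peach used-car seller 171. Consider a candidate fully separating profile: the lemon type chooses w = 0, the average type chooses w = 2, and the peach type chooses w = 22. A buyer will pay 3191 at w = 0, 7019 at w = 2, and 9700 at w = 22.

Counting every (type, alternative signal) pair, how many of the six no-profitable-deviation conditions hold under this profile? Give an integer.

4

Average (own payoff 7019 − 344×2 = 6331): to w=0 gives 3191 → no gain ✓; to w=22 gives 9700 − 344×22 = 2132 → no gain ✓.
Lemon (own payoff 3191): to w=2 gives 7019 − 470×2 = 6079 → profitable ✗; to w=22 gives 9700 − 470×22 = -640 → no gain ✓.
Peach (own payoff 9700 − 171×22 = 5938): to w=0 gives 3191 → no gain ✓; to w=2 gives 7019 − 171×2 = 6677 → profitable ✗.
4 of the 6 constraints hold; not an equilibrium.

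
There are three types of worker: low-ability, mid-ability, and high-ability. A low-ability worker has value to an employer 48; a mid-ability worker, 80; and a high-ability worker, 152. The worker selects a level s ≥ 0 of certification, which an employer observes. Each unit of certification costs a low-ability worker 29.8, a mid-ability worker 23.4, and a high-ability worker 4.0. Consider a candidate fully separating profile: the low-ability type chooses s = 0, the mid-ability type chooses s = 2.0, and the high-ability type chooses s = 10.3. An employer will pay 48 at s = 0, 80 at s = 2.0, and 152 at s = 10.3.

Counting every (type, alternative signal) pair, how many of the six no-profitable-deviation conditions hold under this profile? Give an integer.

Low-ability (own payoff 48): to s=2.0 gives 80 − 29.8×2.0 = 20.4 → no gain ✓; to s=10.3 gives 152 − 29.8×10.3 = -154.94 → no gain ✓.
Mid-ability (own payoff 80 − 23.4×2.0 = 33.2): to s=0 gives 48 → profitable ✗; to s=10.3 gives 152 − 23.4×10.3 = -89.02 → no gain ✓.
High-ability (own payoff 152 − 4.0×10.3 = 110.8): to s=0 gives 48 → no gain ✓; to s=2.0 gives 80 − 4.0×2.0 = 72 → no gain ✓.
5 of the 6 constraints hold; not an equilibrium.

5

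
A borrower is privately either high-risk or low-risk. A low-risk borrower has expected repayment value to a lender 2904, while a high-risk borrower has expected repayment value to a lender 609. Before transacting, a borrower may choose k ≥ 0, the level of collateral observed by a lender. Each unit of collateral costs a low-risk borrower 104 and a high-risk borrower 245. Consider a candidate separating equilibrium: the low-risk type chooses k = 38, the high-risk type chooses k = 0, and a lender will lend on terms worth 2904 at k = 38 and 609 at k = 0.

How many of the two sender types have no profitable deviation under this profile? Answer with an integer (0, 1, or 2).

1

Low-risk type: signal → 2904 − 104 × 38 = -1048; deviate to 0 → 609. IC fails (-1048 < 609).
High-risk type: stay at 0 → 609; mimic → 2904 − 245 × 38 = -6406. IC holds (609 ≥ -6406).
1 of 2 constraints hold, so this profile is not an equilibrium.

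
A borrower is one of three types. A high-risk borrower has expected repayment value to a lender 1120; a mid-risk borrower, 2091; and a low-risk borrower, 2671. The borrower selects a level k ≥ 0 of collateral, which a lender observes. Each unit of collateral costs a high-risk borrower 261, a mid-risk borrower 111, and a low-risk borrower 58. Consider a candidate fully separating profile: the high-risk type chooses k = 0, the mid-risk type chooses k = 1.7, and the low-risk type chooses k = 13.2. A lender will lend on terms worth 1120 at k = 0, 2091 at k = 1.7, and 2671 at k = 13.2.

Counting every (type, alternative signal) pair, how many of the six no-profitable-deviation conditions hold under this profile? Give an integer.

4

Mid-risk (own payoff 2091 − 111×1.7 = 1902.3): to k=0 gives 1120 → no gain ✓; to k=13.2 gives 2671 − 111×13.2 = 1205.8 → no gain ✓.
Low-risk (own payoff 2671 − 58×13.2 = 1905.4): to k=0 gives 1120 → no gain ✓; to k=1.7 gives 2091 − 58×1.7 = 1992.4 → profitable ✗.
High-risk (own payoff 1120): to k=1.7 gives 2091 − 261×1.7 = 1647.3 → profitable ✗; to k=13.2 gives 2671 − 261×13.2 = -774.2 → no gain ✓.
4 of the 6 constraints hold; not an equilibrium.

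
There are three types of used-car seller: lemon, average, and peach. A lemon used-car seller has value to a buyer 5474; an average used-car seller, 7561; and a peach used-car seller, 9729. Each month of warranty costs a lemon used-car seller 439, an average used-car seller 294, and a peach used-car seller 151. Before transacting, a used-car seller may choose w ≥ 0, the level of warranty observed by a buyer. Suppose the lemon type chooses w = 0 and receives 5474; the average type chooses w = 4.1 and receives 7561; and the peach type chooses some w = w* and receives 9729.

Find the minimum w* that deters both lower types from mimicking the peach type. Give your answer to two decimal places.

Lemon type (on-path payoff 5474) won't mimic when 5474 ≥ 9729 − 439·w*, i.e. w* ≥ 9.69.
Average type (on-path payoff 7561 − 294×4.1 = 6355.6) won't mimic when 6355.6 ≥ 9729 − 294·w*, i.e. w* ≥ 11.47.
Both must hold, so w* = max(9.69, 11.47) = 11.47. The average type's constraint binds.

11.47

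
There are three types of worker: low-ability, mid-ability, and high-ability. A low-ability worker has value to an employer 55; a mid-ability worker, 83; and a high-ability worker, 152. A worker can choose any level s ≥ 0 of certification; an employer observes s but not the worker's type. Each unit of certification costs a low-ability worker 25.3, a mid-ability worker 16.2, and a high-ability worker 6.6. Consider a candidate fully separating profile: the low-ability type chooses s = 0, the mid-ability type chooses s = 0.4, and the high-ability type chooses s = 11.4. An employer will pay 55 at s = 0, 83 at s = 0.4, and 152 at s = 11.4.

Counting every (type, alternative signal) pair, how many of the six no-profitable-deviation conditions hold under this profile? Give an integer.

Mid-ability (own payoff 83 − 16.2×0.4 = 76.52): to s=0 gives 55 → no gain ✓; to s=11.4 gives 152 − 16.2×11.4 = -32.68 → no gain ✓.
Low-ability (own payoff 55): to s=0.4 gives 83 − 25.3×0.4 = 72.88 → profitable ✗; to s=11.4 gives 152 − 25.3×11.4 = -136.42 → no gain ✓.
High-ability (own payoff 152 − 6.6×11.4 = 76.76): to s=0 gives 55 → no gain ✓; to s=0.4 gives 83 − 6.6×0.4 = 80.36 → profitable ✗.
4 of the 6 constraints hold; not an equilibrium.

4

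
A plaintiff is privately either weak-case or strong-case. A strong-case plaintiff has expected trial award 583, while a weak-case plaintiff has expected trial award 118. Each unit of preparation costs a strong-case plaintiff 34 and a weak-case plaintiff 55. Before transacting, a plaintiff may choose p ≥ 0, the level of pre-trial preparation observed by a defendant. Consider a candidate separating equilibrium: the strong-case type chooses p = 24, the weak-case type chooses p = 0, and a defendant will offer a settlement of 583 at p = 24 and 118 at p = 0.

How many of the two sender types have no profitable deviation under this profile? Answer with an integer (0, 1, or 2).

Weak-case type: stay at 0 → 118; mimic → 583 − 55 × 24 = -737. IC holds (118 ≥ -737).
Strong-case type: signal → 583 − 34 × 24 = -233; deviate to 0 → 118. IC fails (-233 < 118).
1 of 2 constraints hold, so this profile is not an equilibrium.

1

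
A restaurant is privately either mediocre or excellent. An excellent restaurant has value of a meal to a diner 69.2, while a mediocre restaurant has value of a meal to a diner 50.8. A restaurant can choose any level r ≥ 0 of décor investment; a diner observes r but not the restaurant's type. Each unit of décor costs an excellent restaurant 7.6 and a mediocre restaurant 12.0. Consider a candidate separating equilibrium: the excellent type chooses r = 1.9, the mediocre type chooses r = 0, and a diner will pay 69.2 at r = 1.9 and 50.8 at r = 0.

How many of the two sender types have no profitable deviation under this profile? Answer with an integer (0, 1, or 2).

Excellent type: signal → 69.2 − 7.6 × 1.9 = 54.76; deviate to 0 → 50.8. IC holds (54.76 ≥ 50.8).
Mediocre type: stay at 0 → 50.8; mimic → 69.2 − 12.0 × 1.9 = 46.4. IC holds (50.8 ≥ 46.4).
2 of 2 constraints hold, so this is a separating equilibrium.

2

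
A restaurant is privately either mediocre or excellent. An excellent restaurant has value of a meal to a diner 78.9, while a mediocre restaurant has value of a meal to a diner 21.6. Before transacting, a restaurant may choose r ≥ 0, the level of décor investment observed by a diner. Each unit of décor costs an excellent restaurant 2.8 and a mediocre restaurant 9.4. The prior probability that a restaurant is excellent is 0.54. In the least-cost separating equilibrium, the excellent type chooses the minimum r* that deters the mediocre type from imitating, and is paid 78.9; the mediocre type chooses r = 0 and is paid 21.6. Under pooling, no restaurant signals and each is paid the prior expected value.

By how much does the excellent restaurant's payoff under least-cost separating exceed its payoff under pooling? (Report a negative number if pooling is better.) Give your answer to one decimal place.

Least-cost separating signal: r* solves 21.6 = 78.9 − 9.4·r*, so r* = (78.9 − 21.6)/9.4 ≈ 6.0957.
Excellent type's separating payoff: 78.9 − 2.8 × r* = 78.9 − 2.8 × (78.9 − 21.6)/9.4 = 78.9 − 160.44/9.4 ≈ 61.832.
Pooling payoff: 0.54 × 78.9 + 0.46 × 21.6 = 52.542.
Difference: 61.832 − 52.542 = 9.29, i.e. 9.3 to one decimal place.
The excellent type prefers to separate.

9.3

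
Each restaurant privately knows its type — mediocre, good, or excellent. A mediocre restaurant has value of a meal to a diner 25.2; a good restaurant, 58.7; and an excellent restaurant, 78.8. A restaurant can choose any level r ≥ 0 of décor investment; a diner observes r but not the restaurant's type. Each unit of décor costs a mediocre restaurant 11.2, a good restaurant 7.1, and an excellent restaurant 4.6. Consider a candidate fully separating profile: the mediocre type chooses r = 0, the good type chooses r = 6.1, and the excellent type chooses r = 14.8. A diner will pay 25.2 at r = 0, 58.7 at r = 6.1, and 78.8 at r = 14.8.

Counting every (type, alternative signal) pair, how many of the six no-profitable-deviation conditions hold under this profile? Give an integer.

Good (own payoff 58.7 − 7.1×6.1 = 15.39): to r=0 gives 25.2 → profitable ✗; to r=14.8 gives 78.8 − 7.1×14.8 = -26.28 → no gain ✓.
Excellent (own payoff 78.8 − 4.6×14.8 = 10.72): to r=0 gives 25.2 → profitable ✗; to r=6.1 gives 58.7 − 4.6×6.1 = 30.64 → profitable ✗.
Mediocre (own payoff 25.2): to r=6.1 gives 58.7 − 11.2×6.1 = -9.62 → no gain ✓; to r=14.8 gives 78.8 − 11.2×14.8 = -86.96 → no gain ✓.
3 of the 6 constraints hold; not an equilibrium.

3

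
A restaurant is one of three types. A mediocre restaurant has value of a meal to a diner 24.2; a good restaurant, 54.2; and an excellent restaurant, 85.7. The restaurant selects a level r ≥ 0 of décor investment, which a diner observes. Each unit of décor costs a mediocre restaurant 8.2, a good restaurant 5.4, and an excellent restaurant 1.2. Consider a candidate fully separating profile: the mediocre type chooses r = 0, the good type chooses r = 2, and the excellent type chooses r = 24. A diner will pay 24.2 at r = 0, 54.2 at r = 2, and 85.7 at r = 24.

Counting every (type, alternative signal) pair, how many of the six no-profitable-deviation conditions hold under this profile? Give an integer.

5

Excellent (own payoff 85.7 − 1.2×24 = 56.9): to r=0 gives 24.2 → no gain ✓; to r=2 gives 54.2 − 1.2×2 = 51.8 → no gain ✓.
Good (own payoff 54.2 − 5.4×2 = 43.4): to r=0 gives 24.2 → no gain ✓; to r=24 gives 85.7 − 5.4×24 = -43.9 → no gain ✓.
Mediocre (own payoff 24.2): to r=2 gives 54.2 − 8.2×2 = 37.8 → profitable ✗; to r=24 gives 85.7 − 8.2×24 = -111.1 → no gain ✓.
5 of the 6 constraints hold; not an equilibrium.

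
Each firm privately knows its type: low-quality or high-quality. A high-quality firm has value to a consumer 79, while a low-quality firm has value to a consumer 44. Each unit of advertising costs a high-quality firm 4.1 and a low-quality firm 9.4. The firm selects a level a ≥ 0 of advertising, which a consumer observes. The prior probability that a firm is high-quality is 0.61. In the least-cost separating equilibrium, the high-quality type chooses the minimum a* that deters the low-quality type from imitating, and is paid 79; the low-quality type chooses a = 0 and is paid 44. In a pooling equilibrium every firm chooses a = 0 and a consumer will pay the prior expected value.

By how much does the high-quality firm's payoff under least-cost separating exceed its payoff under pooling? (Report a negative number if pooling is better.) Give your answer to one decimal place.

Least-cost separating signal: a* solves 44 = 79 − 9.4·a*, so a* = (79 − 44)/9.4 ≈ 3.7234.
High-quality type's separating payoff: 79 − 4.1 × a* = 79 − 4.1 × (79 − 44)/9.4 = 79 − 143.5/9.4 ≈ 63.734.
Pooling payoff: 0.61 × 79 + 0.39 × 44 = 65.35.
Difference: 63.734 − 65.35 = -1.616, i.e. -1.6 to one decimal place.
The high-quality type would prefer the pooling outcome.

-1.6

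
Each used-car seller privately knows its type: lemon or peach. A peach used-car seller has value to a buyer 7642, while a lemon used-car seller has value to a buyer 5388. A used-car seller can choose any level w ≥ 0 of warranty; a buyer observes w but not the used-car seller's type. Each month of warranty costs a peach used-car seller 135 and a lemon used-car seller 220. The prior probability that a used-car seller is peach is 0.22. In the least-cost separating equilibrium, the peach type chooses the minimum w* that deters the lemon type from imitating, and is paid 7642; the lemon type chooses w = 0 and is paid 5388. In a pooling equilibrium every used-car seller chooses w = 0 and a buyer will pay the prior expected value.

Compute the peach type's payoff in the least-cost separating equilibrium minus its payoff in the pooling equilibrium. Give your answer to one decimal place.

375.0

Least-cost separating signal: w* solves 5388 = 7642 − 220·w*, so w* = (7642 − 5388)/220 ≈ 10.2455.
Peach type's separating payoff: 7642 − 135 × w* = 7642 − 135 × (7642 − 5388)/220 = 7642 − 304290/220 ≈ 6258.864.
Pooling payoff: 0.22 × 7642 + 0.78 × 5388 = 5883.88.
Difference: 6258.864 − 5883.88 = 374.984, i.e. 375.0 to one decimal place.
The peach type prefers to separate.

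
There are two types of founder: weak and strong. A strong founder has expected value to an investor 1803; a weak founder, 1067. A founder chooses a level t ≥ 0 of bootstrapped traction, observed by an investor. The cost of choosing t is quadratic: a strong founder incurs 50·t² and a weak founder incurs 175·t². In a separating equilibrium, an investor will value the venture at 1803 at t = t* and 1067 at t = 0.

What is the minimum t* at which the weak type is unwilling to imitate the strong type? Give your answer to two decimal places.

The weak type at t = 0 receives 1067; imitating at t* yields 1803 − 175·t*².
Indifference: 1067 = 1803 − 175·t*², so t*² = (1803 − 1067) / 175 ≈ 4.2057.
t* = √4.2057 ≈ 2.05.

2.05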